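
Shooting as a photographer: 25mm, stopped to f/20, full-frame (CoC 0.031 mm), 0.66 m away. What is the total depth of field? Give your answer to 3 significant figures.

1.38 m

Hyperfocal distance H = f²/(N·c) + f = 25²/(20 × 0.031) + 25 = 625/0.62 + 25 ≈ 1033.1 mm ≈ 1.033 m.
Near limit Dn = s·(H − f)/(H + s − 2f) = 660 × (1033.1 − 25) / (1033.1 + 660 − 2 × 25) = 660 × 1008.1 / 1643.1 ≈ 404.9 mm.
Far limit Df = s·(H − f)/(H − s) = 660 × (1033.1 − 25) / (1033.1 − 660) = 660 × 1008.1 / 373.1 ≈ 1783.4 mm.
Depth of field = Df − Dn = 1783.4 − 404.9 ≈ 1378.5 mm ≈ 1.38 m.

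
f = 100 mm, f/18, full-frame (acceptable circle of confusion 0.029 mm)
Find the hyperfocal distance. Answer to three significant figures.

19.3 m

Hyperfocal distance H = f²/(N·c) + f = 100²/(18 × 0.029) + 100 = 10000/0.522 + 100 ≈ 19257.1 mm ≈ 19.3 m.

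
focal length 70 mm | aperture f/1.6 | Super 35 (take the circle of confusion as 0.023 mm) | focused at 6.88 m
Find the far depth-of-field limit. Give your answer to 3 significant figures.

7.25 m

Hyperfocal distance H = f²/(N·c) + f = 70²/(1.6 × 0.023) + 70 = 4900/0.0368 + 70 ≈ 133222.2 mm ≈ 133.2 m.
Far limit Df = s·(H − f)/(H − s) = 6880 × (133222.2 − 70) / (133222.2 − 6880) = 6880 × 133152.2 / 126342.2 ≈ 7250.8 mm ≈ 7.25 m.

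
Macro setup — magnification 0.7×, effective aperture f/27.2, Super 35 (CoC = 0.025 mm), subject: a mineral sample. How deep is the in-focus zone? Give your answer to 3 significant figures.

2.78 mm

At magnification m, DoF ≈ 2·N_eff·c/m² = 2 × 27.2 × 0.025 / 0.7² = 1.36 / 0.49 ≈ 2.78 mm.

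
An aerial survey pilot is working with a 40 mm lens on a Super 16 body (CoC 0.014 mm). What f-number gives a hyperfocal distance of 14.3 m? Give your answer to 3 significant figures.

f/8.01

Rearrange H = f²/(N·c) + f for N: N = f² / ((H − f)·c).
N = 40² / ((14300 − 40) × 0.014) = 1600 / 199.6 ≈ 8.01.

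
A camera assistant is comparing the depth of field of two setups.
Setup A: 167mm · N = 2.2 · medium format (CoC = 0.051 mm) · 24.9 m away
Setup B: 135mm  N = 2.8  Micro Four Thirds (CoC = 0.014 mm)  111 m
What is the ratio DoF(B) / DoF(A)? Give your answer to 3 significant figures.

11.2

Setup A: H = 167²/(2.2×0.051) + 167 ≈ 248732.1 mm; DoF = Df − Dn = 27651.4 − 22646.6 ≈ 5004.8 mm.
Setup B: H = 135²/(2.8×0.014) + 135 ≈ 465058.5 mm; DoF = Df − Dn = 145757 − 89628 ≈ 56129 mm.
Ratio = 56129 / 5004.8 ≈ 11.2.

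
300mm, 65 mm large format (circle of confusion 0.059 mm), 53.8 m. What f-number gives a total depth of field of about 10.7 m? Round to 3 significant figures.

f/2.81

Write h = H − f = f²/(N·c). The thin-lens limits are Dn = s·h/(h + (s−f)) and Df = s·h/(h − (s−f)), so DoF = Df − Dn = 2·s·(s−f)·h / (h² − (s−f)²).
That is a quadratic in h: DoF·h² − 2·s·(s−f)·h − DoF·(s−f)² = 0 ⇒ h = (s−f)·(s + √(s² + DoF²)) / DoF = 53500 × (53800 + √(53800² + 10700²)) / 10700 = 53500 × (53800 + 54853.7) / 10700 ≈ 543269 mm.
Then N = f²/(c·h) = 300² / (0.059 × 543269) = 90000 / 32053 ≈ 2.81.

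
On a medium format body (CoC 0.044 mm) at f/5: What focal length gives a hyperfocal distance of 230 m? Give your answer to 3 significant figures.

From H = f²/(N·c) + f, with f ≪ H: f ≈ √(H·N·c) = √(230000 × 5 × 0.044) = √50600 ≈ 224.9 mm.
The +f correction barely moves this — solving exactly, f² + N·c·f − N·c·H = 0 ⇒ f = (−N·c + √((N·c)² + 4·N·c·H))/2 = (−0.22 + √202400)/2 ≈ 224.83 mm, so f ≈ 225 mm.

225 mm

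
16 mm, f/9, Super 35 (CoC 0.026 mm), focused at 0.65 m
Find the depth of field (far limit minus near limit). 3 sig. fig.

Hyperfocal distance H = f²/(N·c) + f = 16²/(9 × 0.026) + 16 = 256/0.234 + 16 ≈ 1110.0 mm ≈ 1.110 m.
Near limit Dn = s·(H − f)/(H + s − 2f) = 650 × (1110.0 − 16) / (1110.0 + 650 − 2 × 16) = 650 × 1094.0 / 1728.0 ≈ 411.5 mm.
Far limit Df = s·(H − f)/(H − s) = 650 × (1110.0 − 16) / (1110.0 − 650) = 650 × 1094.0 / 460.0 ≈ 1545.8 mm.
Depth of field = Df − Dn = 1545.8 − 411.5 ≈ 1134.3 mm ≈ 1.13 m.

1.13 m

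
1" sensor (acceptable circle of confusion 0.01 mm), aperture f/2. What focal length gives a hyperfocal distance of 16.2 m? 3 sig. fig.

From H = f²/(N·c) + f, with f ≪ H: f ≈ √(H·N·c) = √(16200 × 2 × 0.01) = √324.00 ≈ 18.00 mm.
The +f correction barely moves this — solving exactly, f² + N·c·f − N·c·H = 0 ⇒ f = (−N·c + √((N·c)² + 4·N·c·H))/2 = (−0.02 + √1296.0)/2 ≈ 17.990 mm, so f ≈ 18.0 mm.

18.0 mm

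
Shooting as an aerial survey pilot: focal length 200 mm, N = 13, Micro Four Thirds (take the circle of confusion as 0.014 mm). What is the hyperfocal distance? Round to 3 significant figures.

220 m

Hyperfocal distance H = f²/(N·c) + f = 200²/(13 × 0.014) + 200 = 40000/0.182 + 200 ≈ 219980.2 mm ≈ 220 m.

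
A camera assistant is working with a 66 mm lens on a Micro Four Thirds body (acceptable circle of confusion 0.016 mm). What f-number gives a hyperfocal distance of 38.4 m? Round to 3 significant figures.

Rearrange H = f²/(N·c) + f for N: N = f² / ((H − f)·c).
N = 66² / ((38400 − 66) × 0.016) = 4356 / 613.3 ≈ 7.10.

f/7.10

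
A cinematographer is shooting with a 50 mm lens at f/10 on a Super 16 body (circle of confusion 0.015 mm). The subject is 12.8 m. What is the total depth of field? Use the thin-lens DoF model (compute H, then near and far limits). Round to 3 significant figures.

Hyperfocal distance H = f²/(N·c) + f = 50²/(10 × 0.015) + 50 = 2500/0.15 + 50 ≈ 16716.7 mm ≈ 16.72 m.
Near limit Dn = s·(H − f)/(H + s − 2f) = 12800 × (16716.7 − 50) / (16716.7 + 12800 − 2 × 50) = 12800 × 16666.7 / 29416.7 ≈ 7252 mm.
Far limit Df = s·(H − f)/(H − s) = 12800 × (16716.7 − 50) / (16716.7 − 12800) = 12800 × 16666.7 / 3916.7 ≈ 54468 mm.
Depth of field = Df − Dn = 54468 − 7252 ≈ 47216 mm ≈ 47.2 m.

47.2 m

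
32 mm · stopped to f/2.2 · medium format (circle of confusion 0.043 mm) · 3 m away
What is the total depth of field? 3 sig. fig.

1.78 m

Hyperfocal distance H = f²/(N·c) + f = 32²/(2.2 × 0.043) + 32 = 1024/0.0946 + 32 ≈ 10856.5 mm ≈ 10.86 m.
Near limit Dn = s·(H − f)/(H + s − 2f) = 3000 × (10856.5 − 32) / (10856.5 + 3000 − 2 × 32) = 3000 × 10824.5 / 13792.5 ≈ 2354.4 mm.
Far limit Df = s·(H − f)/(H − s) = 3000 × (10856.5 − 32) / (10856.5 − 3000) = 3000 × 10824.5 / 7856.5 ≈ 4133.3 mm.
Depth of field = Df − Dn = 4133.3 − 2354.4 ≈ 1778.9 mm ≈ 1.78 m.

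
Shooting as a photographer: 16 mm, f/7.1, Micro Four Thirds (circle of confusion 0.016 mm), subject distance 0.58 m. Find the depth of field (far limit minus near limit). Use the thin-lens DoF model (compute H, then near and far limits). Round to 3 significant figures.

310 mm

Hyperfocal distance H = f²/(N·c) + f = 16²/(7.1 × 0.016) + 16 = 256/0.1136 + 16 ≈ 2269.5 mm ≈ 2.270 m.
Near limit Dn = s·(H − f)/(H + s − 2f) = 580 × (2269.5 − 16) / (2269.5 + 580 − 2 × 16) = 580 × 2253.5 / 2817.5 ≈ 463.90 mm.
Far limit Df = s·(H − f)/(H − s) = 580 × (2269.5 − 16) / (2269.5 − 580) = 580 × 2253.5 / 1689.5 ≈ 773.62 mm.
Depth of field = Df − Dn = 773.62 − 463.90 ≈ 309.72 mm.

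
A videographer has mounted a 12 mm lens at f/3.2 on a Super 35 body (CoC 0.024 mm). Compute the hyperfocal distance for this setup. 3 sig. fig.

Hyperfocal distance H = f²/(N·c) + f = 12²/(3.2 × 0.024) + 12 = 144/0.0768 + 12 ≈ 1887.0 mm ≈ 1.89 m.

1.89 m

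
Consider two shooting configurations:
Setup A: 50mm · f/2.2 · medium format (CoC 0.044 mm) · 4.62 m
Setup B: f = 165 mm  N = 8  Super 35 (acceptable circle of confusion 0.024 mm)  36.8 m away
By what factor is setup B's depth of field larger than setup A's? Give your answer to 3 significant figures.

Setup A: H = 50²/(2.2×0.044) + 50 ≈ 25876.4 mm; DoF = Df − Dn = 5613.3 − 3925.4 ≈ 1687.9 mm.
Setup B: H = 165²/(8×0.024) + 165 ≈ 141961.9 mm; DoF = Df − Dn = 49620 − 29244 ≈ 20376 mm.
Ratio = 20376 / 1687.9 ≈ 12.1.

12.1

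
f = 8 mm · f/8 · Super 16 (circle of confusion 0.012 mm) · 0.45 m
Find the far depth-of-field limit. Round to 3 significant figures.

Hyperfocal distance H = f²/(N·c) + f = 8²/(8 × 0.012) + 8 = 64/0.096 + 8 ≈ 674.7 mm ≈ 0.675 m.
Far limit Df = s·(H − f)/(H − s) = 450 × (674.7 − 8) / (674.7 − 450) = 450 × 666.7 / 224.7 ≈ 1335.3 mm ≈ 1.34 m.

1.34 m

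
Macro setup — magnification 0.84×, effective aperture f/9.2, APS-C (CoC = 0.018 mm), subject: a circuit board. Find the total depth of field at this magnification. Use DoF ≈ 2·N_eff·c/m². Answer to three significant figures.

At magnification m, DoF ≈ 2·N_eff·c/m² = 2 × 9.2 × 0.018 / 0.84² = 0.3312 / 0.7056 ≈ 0.469 mm.

0.469 mm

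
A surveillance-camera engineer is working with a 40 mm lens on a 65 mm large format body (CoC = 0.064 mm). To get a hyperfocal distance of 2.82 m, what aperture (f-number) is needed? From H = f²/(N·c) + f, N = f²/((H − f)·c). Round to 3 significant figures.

f/8.99

Rearrange H = f²/(N·c) + f for N: N = f² / ((H − f)·c).
N = 40² / ((2820 − 40) × 0.064) = 1600 / 177.9 ≈ 8.99.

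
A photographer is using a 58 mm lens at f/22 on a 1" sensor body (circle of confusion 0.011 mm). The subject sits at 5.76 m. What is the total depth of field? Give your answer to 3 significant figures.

5.68 m

Hyperfocal distance H = f²/(N·c) + f = 58²/(22 × 0.011) + 58 = 3364/0.242 + 58 ≈ 13958.8 mm ≈ 13.96 m.
Near limit Dn = s·(H − f)/(H + s − 2f) = 5760 × (13958.8 − 58) / (13958.8 + 5760 − 2 × 58) = 5760 × 13900.8 / 19602.8 ≈ 4084.6 mm.
Far limit Df = s·(H − f)/(H − s) = 5760 × (13958.8 − 58) / (13958.8 − 5760) = 5760 × 13900.8 / 8198.8 ≈ 9765.9 mm.
Depth of field = Df − Dn = 9765.9 − 4084.6 ≈ 5681.3 mm ≈ 5.68 m.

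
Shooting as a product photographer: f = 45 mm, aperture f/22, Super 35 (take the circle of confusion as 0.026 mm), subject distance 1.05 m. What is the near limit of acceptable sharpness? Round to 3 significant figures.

0.818 m

Hyperfocal distance H = f²/(N·c) + f = 45²/(22 × 0.026) + 45 = 2025/0.572 + 45 ≈ 3585.2 mm ≈ 3.585 m.
Near limit Dn = s·(H − f)/(H + s − 2f) = 1050 × (3585.2 − 45) / (3585.2 + 1050 − 2 × 45) = 1050 × 3540.2 / 4545.2 ≈ 817.83 mm ≈ 0.818 m.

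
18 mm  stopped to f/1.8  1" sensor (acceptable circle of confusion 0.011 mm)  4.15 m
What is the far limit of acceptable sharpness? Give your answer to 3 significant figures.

Hyperfocal distance H = f²/(N·c) + f = 18²/(1.8 × 0.011) + 18 = 324/0.0198 + 18 ≈ 16381.6 mm ≈ 16.38 m.
Far limit Df = s·(H − f)/(H − s) = 4150 × (16381.6 − 18) / (16381.6 − 4150) = 4150 × 16363.6 / 12231.6 ≈ 5551.9 mm ≈ 5.55 m.

5.55 m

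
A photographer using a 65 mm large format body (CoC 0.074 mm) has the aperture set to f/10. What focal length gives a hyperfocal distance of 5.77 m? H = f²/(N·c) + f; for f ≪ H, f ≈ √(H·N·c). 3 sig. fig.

From H = f²/(N·c) + f, with f ≪ H: f ≈ √(H·N·c) = √(5770 × 10 × 0.074) = √4269.8 ≈ 65.34 mm.
Exact: f² + N·c·f − N·c·H = 0 ⇒ f = (−N·c + √((N·c)² + 4·N·c·H))/2 = (−0.74 + √17080)/2 ≈ 64.975 mm ≈ 65.0 mm.

65.0 mm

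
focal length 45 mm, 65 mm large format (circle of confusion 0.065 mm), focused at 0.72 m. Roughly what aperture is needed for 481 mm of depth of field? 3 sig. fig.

f/14

Write h = H − f = f²/(N·c). The thin-lens limits are Dn = s·h/(h + (s−f)) and Df = s·h/(h − (s−f)), so DoF = Df − Dn = 2·s·(s−f)·h / (h² − (s−f)²).
That is a quadratic in h: DoF·h² − 2·s·(s−f)·h − DoF·(s−f)² = 0 ⇒ h = (s−f)·(s + √(s² + DoF²)) / DoF = 675 × (720 + √(720² + 481²)) / 481 = 675 × (720 + 865.887) / 481 ≈ 2225.5 mm.
Then N = f²/(c·h) = 45² / (0.065 × 2225.5) = 2025 / 144.66 ≈ 14.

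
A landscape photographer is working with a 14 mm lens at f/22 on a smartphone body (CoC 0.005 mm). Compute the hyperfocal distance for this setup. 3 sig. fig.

Hyperfocal distance H = f²/(N·c) + f = 14²/(22 × 0.005) + 14 = 196/0.11 + 14 ≈ 1795.8 mm ≈ 1.80 m.

1.80 m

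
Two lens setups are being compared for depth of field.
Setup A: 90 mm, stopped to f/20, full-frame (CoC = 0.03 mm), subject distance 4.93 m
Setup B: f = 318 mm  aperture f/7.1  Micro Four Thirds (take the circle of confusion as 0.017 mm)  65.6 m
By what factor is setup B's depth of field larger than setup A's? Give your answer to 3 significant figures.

2.54

Setup A: H = 90²/(20×0.03) + 90 ≈ 13590.0 mm; DoF = Df − Dn = 7685.3 − 3629.0 ≈ 4056.3 mm.
Setup B: H = 318²/(7.1×0.017) + 318 ≈ 838130.8 mm; DoF = Df − Dn = 71143 − 60858 ≈ 10285 mm.
Ratio = 10285 / 4056.3 ≈ 2.54.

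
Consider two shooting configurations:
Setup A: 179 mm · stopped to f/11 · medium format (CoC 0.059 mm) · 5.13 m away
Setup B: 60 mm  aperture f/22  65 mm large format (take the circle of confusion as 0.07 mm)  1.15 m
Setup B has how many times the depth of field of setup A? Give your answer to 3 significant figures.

Setup A: H = 179²/(11×0.059) + 179 ≈ 49548.8 mm; DoF = Df − Dn = 5701.8 − 4662.4 ≈ 1039.4 mm.
Setup B: H = 60²/(22×0.07) + 60 ≈ 2397.7 mm; DoF = Df − Dn = 2154.7 − 784.3 ≈ 1370.4 mm.
Ratio = 1370.4 / 1039.4 ≈ 1.32.

1.32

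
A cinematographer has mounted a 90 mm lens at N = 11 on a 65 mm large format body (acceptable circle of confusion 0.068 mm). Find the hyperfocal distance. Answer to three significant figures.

Hyperfocal distance H = f²/(N·c) + f = 90²/(11 × 0.068) + 90 = 8100/0.748 + 90 ≈ 10918.9 mm ≈ 10.9 m.

10.9 m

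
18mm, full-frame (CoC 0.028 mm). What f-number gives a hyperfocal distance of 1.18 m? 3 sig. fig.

Rearrange H = f²/(N·c) + f for N: N = f² / ((H − f)·c).
N = 18² / ((1180 − 18) × 0.028) = 324 / 32.54 ≈ 9.96.

f/9.96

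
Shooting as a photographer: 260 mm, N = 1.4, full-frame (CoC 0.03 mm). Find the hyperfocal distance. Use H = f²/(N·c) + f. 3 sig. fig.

Hyperfocal distance H = f²/(N·c) + f = 260²/(1.4 × 0.03) + 260 = 67600/0.042 + 260 ≈ 1609783.8 mm ≈ 1610 m.

1610 m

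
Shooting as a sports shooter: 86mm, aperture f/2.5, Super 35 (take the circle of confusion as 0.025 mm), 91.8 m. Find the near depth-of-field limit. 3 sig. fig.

Hyperfocal distance H = f²/(N·c) + f = 86²/(2.5 × 0.025) + 86 = 7396/0.0625 + 86 ≈ 118422.0 mm ≈ 118.4 m.
Near limit Dn = s·(H − f)/(H + s − 2f) = 91800 × (118422.0 − 86) / (118422.0 + 91800 − 2 × 86) = 91800 × 118336.0 / 210050.0 ≈ 51717 mm ≈ 51.7 m.

51.7 m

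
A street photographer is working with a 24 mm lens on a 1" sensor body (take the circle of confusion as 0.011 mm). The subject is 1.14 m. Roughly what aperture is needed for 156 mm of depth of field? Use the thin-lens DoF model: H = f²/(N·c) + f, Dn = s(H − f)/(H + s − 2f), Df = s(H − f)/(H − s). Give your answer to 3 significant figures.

Write h = H − f = f²/(N·c). The thin-lens limits are Dn = s·h/(h + (s−f)) and Df = s·h/(h − (s−f)), so DoF = Df − Dn = 2·s·(s−f)·h / (h² − (s−f)²).
That is a quadratic in h: DoF·h² − 2·s·(s−f)·h − DoF·(s−f)² = 0 ⇒ h = (s−f)·(s + √(s² + DoF²)) / DoF = 1116 × (1140 + √(1140² + 156²)) / 156 = 1116 × (1140 + 1150.62) / 156 ≈ 16387 mm.
Then N = f²/(c·h) = 24² / (0.011 × 16387) = 576 / 180.25 ≈ 3.20.

f/3.20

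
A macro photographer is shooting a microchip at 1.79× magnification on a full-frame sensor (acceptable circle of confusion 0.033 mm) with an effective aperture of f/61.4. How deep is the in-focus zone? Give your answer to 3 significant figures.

1.26 mm

At magnification m, DoF ≈ 2·N_eff·c/m² = 2 × 61.4 × 0.033 / 1.79² = 4.052 / 3.204 ≈ 1.26 mm.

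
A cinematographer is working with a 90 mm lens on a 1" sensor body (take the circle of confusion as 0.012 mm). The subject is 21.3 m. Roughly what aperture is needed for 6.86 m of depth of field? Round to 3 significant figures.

Write h = H − f = f²/(N·c). The thin-lens limits are Dn = s·h/(h + (s−f)) and Df = s·h/(h − (s−f)), so DoF = Df − Dn = 2·s·(s−f)·h / (h² − (s−f)²).
That is a quadratic in h: DoF·h² − 2·s·(s−f)·h − DoF·(s−f)² = 0 ⇒ h = (s−f)·(s + √(s² + DoF²)) / DoF = 21210 × (21300 + √(21300² + 6860²)) / 6860 = 21210 × (21300 + 22377.4) / 6860 ≈ 135043 mm.
Then N = f²/(c·h) = 90² / (0.012 × 135043) = 8100 / 1620.5 ≈ 5.

f/5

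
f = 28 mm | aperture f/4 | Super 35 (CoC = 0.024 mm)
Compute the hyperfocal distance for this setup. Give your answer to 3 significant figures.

Hyperfocal distance H = f²/(N·c) + f = 28²/(4 × 0.024) + 28 = 784/0.096 + 28 ≈ 8194.7 mm ≈ 8.19 m.

8.19 m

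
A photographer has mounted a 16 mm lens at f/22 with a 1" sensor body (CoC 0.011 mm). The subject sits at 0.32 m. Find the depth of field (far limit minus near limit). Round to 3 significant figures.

Hyperfocal distance H = f²/(N·c) + f = 16²/(22 × 0.011) + 16 = 256/0.242 + 16 ≈ 1073.9 mm ≈ 1.074 m.
Near limit Dn = s·(H − f)/(H + s − 2f) = 320 × (1073.9 − 16) / (1073.9 + 320 − 2 × 16) = 320 × 1057.9 / 1361.9 ≈ 248.57 mm.
Far limit Df = s·(H − f)/(H − s) = 320 × (1073.9 − 16) / (1073.9 − 320) = 320 × 1057.9 / 753.9 ≈ 449.04 mm.
Depth of field = Df − Dn = 449.04 − 248.57 ≈ 200.47 mm.

200 mm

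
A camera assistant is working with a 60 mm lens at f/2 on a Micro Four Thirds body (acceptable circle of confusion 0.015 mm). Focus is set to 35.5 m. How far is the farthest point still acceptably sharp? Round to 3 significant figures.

50.4 m

Hyperfocal distance H = f²/(N·c) + f = 60²/(2 × 0.015) + 60 = 3600/0.03 + 60 ≈ 120060.0 mm ≈ 120.1 m.
Far limit Df = s·(H − f)/(H − s) = 35500 × (120060.0 − 60) / (120060.0 − 35500) = 35500 × 120000.0 / 84560.0 ≈ 50378 mm ≈ 50.4 m.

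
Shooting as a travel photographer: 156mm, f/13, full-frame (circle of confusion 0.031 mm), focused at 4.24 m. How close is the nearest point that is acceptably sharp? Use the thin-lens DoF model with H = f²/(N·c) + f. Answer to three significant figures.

Hyperfocal distance H = f²/(N·c) + f = 156²/(13 × 0.031) + 156 = 24336/0.403 + 156 ≈ 60543.1 mm ≈ 60.54 m.
Near limit Dn = s·(H − f)/(H + s − 2f) = 4240 × (60543.1 − 156) / (60543.1 + 4240 − 2 × 156) = 4240 × 60387.1 / 64471.1 ≈ 3971.4 mm ≈ 3.97 m.

3.97 m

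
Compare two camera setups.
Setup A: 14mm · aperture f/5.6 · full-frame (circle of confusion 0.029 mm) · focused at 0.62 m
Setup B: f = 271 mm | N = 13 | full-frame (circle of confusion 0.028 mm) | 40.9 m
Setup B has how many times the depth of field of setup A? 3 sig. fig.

Setup A: H = 14²/(5.6×0.029) + 14 ≈ 1220.9 mm; DoF = Df − Dn = 1245.27 − 412.75 ≈ 832.52 mm.
Setup B: H = 271²/(13×0.028) + 271 ≈ 202032.0 mm; DoF = Df − Dn = 51213 − 34044 ≈ 17169 mm.
Ratio = 17169 / 832.52 ≈ 20.6.

20.6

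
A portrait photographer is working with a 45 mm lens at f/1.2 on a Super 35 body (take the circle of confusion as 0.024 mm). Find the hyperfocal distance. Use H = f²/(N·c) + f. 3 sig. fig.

Hyperfocal distance H = f²/(N·c) + f = 45²/(1.2 × 0.024) + 45 = 2025/0.0288 + 45 ≈ 70357.5 mm ≈ 70.4 m.

70.4 m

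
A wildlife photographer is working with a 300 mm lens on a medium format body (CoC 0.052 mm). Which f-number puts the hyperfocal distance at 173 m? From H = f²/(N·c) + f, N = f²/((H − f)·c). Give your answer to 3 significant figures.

Rearrange H = f²/(N·c) + f for N: N = f² / ((H − f)·c).
N = 300² / ((173000 − 300) × 0.052) = 90000 / 8980 ≈ 10.

f/10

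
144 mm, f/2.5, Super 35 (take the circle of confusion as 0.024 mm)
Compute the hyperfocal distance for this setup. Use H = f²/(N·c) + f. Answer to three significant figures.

Hyperfocal distance H = f²/(N·c) + f = 144²/(2.5 × 0.024) + 144 = 20736/0.06 + 144 ≈ 345744.0 mm ≈ 346 m.

346 m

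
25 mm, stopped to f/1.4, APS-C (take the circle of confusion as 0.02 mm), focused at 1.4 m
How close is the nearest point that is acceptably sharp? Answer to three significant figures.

Hyperfocal distance H = f²/(N·c) + f = 25²/(1.4 × 0.02) + 25 = 625/0.028 + 25 ≈ 22346.4 mm ≈ 22.35 m.
Near limit Dn = s·(H − f)/(H + s − 2f) = 1400 × (22346.4 − 25) / (22346.4 + 1400 − 2 × 25) = 1400 × 22321.4 / 23696.4 ≈ 1318.8 mm ≈ 1.32 m.

1.32 m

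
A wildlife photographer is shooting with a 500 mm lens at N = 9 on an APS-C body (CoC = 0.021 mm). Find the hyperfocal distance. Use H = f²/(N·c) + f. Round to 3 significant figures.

Hyperfocal distance H = f²/(N·c) + f = 500²/(9 × 0.021) + 500 = 250000/0.189 + 500 ≈ 1323251.3 mm ≈ 1320 m.

1320 m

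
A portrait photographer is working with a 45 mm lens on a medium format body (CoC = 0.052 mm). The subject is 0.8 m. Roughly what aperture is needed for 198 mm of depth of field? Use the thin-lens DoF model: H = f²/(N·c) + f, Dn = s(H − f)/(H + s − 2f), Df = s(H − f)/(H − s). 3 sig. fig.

Write h = H − f = f²/(N·c). The thin-lens limits are Dn = s·h/(h + (s−f)) and Df = s·h/(h − (s−f)), so DoF = Df − Dn = 2·s·(s−f)·h / (h² − (s−f)²).
That is a quadratic in h: DoF·h² − 2·s·(s−f)·h − DoF·(s−f)² = 0 ⇒ h = (s−f)·(s + √(s² + DoF²)) / DoF = 755 × (800 + √(800² + 198²)) / 198 = 755 × (800 + 824.138) / 198 ≈ 6193.1 mm.
Then N = f²/(c·h) = 45² / (0.052 × 6193.1) = 2025 / 322.04 ≈ 6.29.

f/6.29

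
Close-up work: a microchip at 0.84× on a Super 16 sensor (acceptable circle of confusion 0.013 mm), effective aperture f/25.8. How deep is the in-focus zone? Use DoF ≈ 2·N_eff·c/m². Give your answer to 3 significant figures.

0.951 mm

At magnification m, DoF ≈ 2·N_eff·c/m² = 2 × 25.8 × 0.013 / 0.84² = 0.6708 / 0.7056 ≈ 0.951 mm.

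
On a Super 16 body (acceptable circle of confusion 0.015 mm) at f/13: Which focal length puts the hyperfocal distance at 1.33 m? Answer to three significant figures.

From H = f²/(N·c) + f, with f ≪ H: f ≈ √(H·N·c) = √(1330 × 13 × 0.015) = √259.35 ≈ 16.10 mm.
Exact: f² + N·c·f − N·c·H = 0 ⇒ f = (−N·c + √((N·c)² + 4·N·c·H))/2 = (−0.195 + √1037.4)/2 ≈ 16.007 mm ≈ 16.0 mm.

16.0 mm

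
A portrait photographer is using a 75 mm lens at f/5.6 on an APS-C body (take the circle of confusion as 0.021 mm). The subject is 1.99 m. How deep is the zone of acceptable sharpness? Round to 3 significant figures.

Hyperfocal distance H = f²/(N·c) + f = 75²/(5.6 × 0.021) + 75 = 5625/0.1176 + 75 ≈ 47906.6 mm ≈ 47.91 m.
Near limit Dn = s·(H − f)/(H + s − 2f) = 1990 × (47906.6 − 75) / (47906.6 + 1990 − 2 × 75) = 1990 × 47831.6 / 49746.6 ≈ 1913.39 mm.
Far limit Df = s·(H − f)/(H − s) = 1990 × (47906.6 − 75) / (47906.6 − 1990) = 1990 × 47831.6 / 45916.6 ≈ 2072.99 mm.
Depth of field = Df − Dn = 2072.99 − 1913.39 ≈ 159.60 mm.

160 mm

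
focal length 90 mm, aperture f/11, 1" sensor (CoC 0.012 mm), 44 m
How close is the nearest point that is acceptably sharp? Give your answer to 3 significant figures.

Hyperfocal distance H = f²/(N·c) + f = 90²/(11 × 0.012) + 90 = 8100/0.132 + 90 ≈ 61453.6 mm ≈ 61.45 m.
Near limit Dn = s·(H − f)/(H + s − 2f) = 44000 × (61453.6 − 90) / (61453.6 + 44000 − 2 × 90) = 44000 × 61363.6 / 105273.6 ≈ 25647 mm ≈ 25.6 m.

25.6 m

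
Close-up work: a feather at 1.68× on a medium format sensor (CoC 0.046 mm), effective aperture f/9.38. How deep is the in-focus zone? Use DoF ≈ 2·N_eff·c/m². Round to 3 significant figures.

At magnification m, DoF ≈ 2·N_eff·c/m² = 2 × 9.38 × 0.046 / 1.68² = 0.863 / 2.822 ≈ 0.306 mm.

0.306 mm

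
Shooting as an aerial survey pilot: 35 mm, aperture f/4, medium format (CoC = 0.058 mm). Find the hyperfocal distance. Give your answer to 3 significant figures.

5.32 m

Hyperfocal distance H = f²/(N·c) + f = 35²/(4 × 0.058) + 35 = 1225/0.232 + 35 ≈ 5315.2 mm ≈ 5.32 m.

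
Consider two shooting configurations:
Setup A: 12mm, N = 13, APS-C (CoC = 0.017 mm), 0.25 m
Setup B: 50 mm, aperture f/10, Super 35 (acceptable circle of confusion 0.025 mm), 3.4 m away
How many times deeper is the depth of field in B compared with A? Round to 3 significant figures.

Setup A: H = 12²/(13×0.017) + 12 ≈ 663.6 mm; DoF = Df − Dn = 393.86 − 183.11 ≈ 210.75 mm.
Setup B: H = 50²/(10×0.025) + 50 ≈ 10050.0 mm; DoF = Df − Dn = 5112.8 − 2546.8 ≈ 2566.0 mm.
Ratio = 2566.0 / 210.75 ≈ 12.2.

12.2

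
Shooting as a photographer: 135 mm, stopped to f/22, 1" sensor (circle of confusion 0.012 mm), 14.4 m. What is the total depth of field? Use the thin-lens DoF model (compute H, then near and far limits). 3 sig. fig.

6.22 m

Hyperfocal distance H = f²/(N·c) + f = 135²/(22 × 0.012) + 135 = 18225/0.264 + 135 ≈ 69169.1 mm ≈ 69.17 m.
Near limit Dn = s·(H − f)/(H + s − 2f) = 14400 × (69169.1 − 135) / (69169.1 + 14400 − 2 × 135) = 14400 × 69034.1 / 83299.1 ≈ 11934.0 mm.
Far limit Df = s·(H − f)/(H − s) = 14400 × (69169.1 − 135) / (69169.1 − 14400) = 14400 × 69034.1 / 54769.1 ≈ 18150.6 mm.
Depth of field = Df − Dn = 18150.6 − 11934.0 ≈ 6216.6 mm ≈ 6.22 m.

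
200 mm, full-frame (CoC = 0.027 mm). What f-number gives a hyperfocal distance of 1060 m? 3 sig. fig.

f/1.40

Rearrange H = f²/(N·c) + f for N: N = f² / ((H − f)·c).
N = 200² / ((1060000 − 200) × 0.027) = 40000 / 28615 ≈ 1.40.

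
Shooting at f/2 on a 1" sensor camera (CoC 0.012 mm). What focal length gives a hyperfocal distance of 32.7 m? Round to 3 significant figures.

From H = f²/(N·c) + f, with f ≪ H: f ≈ √(H·N·c) = √(32700 × 2 × 0.012) = √784.80 ≈ 28.01 mm.
The +f correction barely moves this — solving exactly, f² + N·c·f − N·c·H = 0 ⇒ f = (−N·c + √((N·c)² + 4·N·c·H))/2 = (−0.024 + √3139.2)/2 ≈ 28.002 mm, so f ≈ 28.0 mm.

28.0 mm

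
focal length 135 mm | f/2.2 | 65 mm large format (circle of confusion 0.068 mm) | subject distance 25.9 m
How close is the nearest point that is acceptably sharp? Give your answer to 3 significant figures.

21.4 m

Hyperfocal distance H = f²/(N·c) + f = 135²/(2.2 × 0.068) + 135 = 18225/0.1496 + 135 ≈ 121959.9 mm ≈ 122.0 m.
Near limit Dn = s·(H − f)/(H + s − 2f) = 25900 × (121959.9 − 135) / (121959.9 + 25900 − 2 × 135) = 25900 × 121824.9 / 147589.9 ≈ 21379 mm ≈ 21.4 m.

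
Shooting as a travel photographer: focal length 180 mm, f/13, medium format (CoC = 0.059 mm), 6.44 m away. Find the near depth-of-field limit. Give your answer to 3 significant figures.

5.61 m

Hyperfocal distance H = f²/(N·c) + f = 180²/(13 × 0.059) + 180 = 32400/0.767 + 180 ≈ 42422.5 mm ≈ 42.42 m.
Near limit Dn = s·(H − f)/(H + s − 2f) = 6440 × (42422.5 − 180) / (42422.5 + 6440 − 2 × 180) = 6440 × 42242.5 / 48502.5 ≈ 5608.8 mm ≈ 5.61 m.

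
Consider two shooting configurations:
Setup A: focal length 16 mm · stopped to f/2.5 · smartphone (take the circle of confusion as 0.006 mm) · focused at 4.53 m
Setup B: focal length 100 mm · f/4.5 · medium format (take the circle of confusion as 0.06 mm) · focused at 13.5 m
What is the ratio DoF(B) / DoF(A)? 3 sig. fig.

4.36

Setup A: H = 16²/(2.5×0.006) + 16 ≈ 17082.7 mm; DoF = Df − Dn = 6159.0 − 3582.5 ≈ 2576.5 mm.
Setup B: H = 100²/(4.5×0.06) + 100 ≈ 37137.0 mm; DoF = Df − Dn = 21153 − 9913 ≈ 11240 mm.
Ratio = 11240 / 2576.5 ≈ 4.36.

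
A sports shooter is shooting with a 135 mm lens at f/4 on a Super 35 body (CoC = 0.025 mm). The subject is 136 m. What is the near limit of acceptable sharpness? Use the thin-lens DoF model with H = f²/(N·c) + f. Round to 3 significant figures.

Hyperfocal distance H = f²/(N·c) + f = 135²/(4 × 0.025) + 135 = 18225/0.1 + 135 ≈ 182385.0 mm ≈ 182.4 m.
Near limit Dn = s·(H − f)/(H + s − 2f) = 136000 × (182385.0 − 135) / (182385.0 + 136000 − 2 × 135) = 136000 × 182250.0 / 318115.0 ≈ 77915 mm ≈ 77.9 m.

77.9 m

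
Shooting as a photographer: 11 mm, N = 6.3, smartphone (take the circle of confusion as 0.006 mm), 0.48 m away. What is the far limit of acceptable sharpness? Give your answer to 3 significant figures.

Hyperfocal distance H = f²/(N·c) + f = 11²/(6.3 × 0.006) + 11 = 121/0.0378 + 11 ≈ 3212.1 mm ≈ 3.212 m.
Far limit Df = s·(H − f)/(H − s) = 480 × (3212.1 − 11) / (3212.1 − 480) = 480 × 3201.1 / 2732.1 ≈ 562.40 mm ≈ 0.562 m.

0.562 m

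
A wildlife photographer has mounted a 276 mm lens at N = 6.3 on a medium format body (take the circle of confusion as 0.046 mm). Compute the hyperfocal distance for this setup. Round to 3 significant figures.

263 m

Hyperfocal distance H = f²/(N·c) + f = 276²/(6.3 × 0.046) + 276 = 76176/0.2898 + 276 ≈ 263133.1 mm ≈ 263 m.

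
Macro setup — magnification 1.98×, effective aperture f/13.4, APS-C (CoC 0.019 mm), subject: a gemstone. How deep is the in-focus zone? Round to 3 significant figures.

0.130 mm

At magnification m, DoF ≈ 2·N_eff·c/m² = 2 × 13.4 × 0.019 / 1.98² = 0.5092 / 3.92 ≈ 0.13 mm.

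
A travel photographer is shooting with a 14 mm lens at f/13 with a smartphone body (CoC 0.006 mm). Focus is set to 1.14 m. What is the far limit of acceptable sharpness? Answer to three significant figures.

Hyperfocal distance H = f²/(N·c) + f = 14²/(13 × 0.006) + 14 = 196/0.078 + 14 ≈ 2526.8 mm ≈ 2.527 m.
Far limit Df = s·(H − f)/(H − s) = 1140 × (2526.8 − 14) / (2526.8 − 1140) = 1140 × 2512.8 / 1386.8 ≈ 2065.6 mm ≈ 2.07 m.

2.07 m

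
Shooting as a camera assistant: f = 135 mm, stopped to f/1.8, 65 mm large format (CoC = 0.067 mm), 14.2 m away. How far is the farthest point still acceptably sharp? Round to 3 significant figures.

15.7 m

Hyperfocal distance H = f²/(N·c) + f = 135²/(1.8 × 0.067) + 135 = 18225/0.1206 + 135 ≈ 151254.4 mm ≈ 151.3 m.
Far limit Df = s·(H − f)/(H − s) = 14200 × (151254.4 − 135) / (151254.4 − 14200) = 14200 × 151119.4 / 137054.4 ≈ 15657 mm ≈ 15.7 m.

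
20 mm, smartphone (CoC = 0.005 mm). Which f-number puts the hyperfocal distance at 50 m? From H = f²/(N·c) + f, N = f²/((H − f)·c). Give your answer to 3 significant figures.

f/1.60

Rearrange H = f²/(N·c) + f for N: N = f² / ((H − f)·c).
N = 20² / ((50000 − 20) × 0.005) = 400 / 249.9 ≈ 1.60.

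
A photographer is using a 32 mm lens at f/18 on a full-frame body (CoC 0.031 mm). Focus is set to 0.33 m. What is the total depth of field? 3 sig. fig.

Hyperfocal distance H = f²/(N·c) + f = 32²/(18 × 0.031) + 32 = 1024/0.558 + 32 ≈ 1867.1 mm ≈ 1.867 m.
Near limit Dn = s·(H − f)/(H + s − 2f) = 330 × (1867.1 − 32) / (1867.1 + 330 − 2 × 32) = 330 × 1835.1 / 2133.1 ≈ 283.90 mm.
Far limit Df = s·(H − f)/(H − s) = 330 × (1867.1 − 32) / (1867.1 − 330) = 330 × 1835.1 / 1537.1 ≈ 393.98 mm.
Depth of field = Df − Dn = 393.98 − 283.90 ≈ 110.08 mm.

110 mm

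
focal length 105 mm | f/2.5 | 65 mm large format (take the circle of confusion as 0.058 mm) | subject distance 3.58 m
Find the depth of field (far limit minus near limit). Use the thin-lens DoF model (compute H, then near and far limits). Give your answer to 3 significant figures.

328 mm

Hyperfocal distance H = f²/(N·c) + f = 105²/(2.5 × 0.058) + 105 = 11025/0.145 + 105 ≈ 76139.5 mm ≈ 76.14 m.
Near limit Dn = s·(H − f)/(H + s − 2f) = 3580 × (76139.5 − 105) / (76139.5 + 3580 − 2 × 105) = 3580 × 76034.5 / 79509.5 ≈ 3423.53 mm.
Far limit Df = s·(H − f)/(H − s) = 3580 × (76139.5 − 105) / (76139.5 − 3580) = 3580 × 76034.5 / 72559.5 ≈ 3751.45 mm.
Depth of field = Df − Dn = 3751.45 − 3423.53 ≈ 327.92 mm.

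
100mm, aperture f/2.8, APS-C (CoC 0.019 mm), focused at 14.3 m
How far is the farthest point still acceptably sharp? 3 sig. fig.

15.5 m

Hyperfocal distance H = f²/(N·c) + f = 100²/(2.8 × 0.019) + 100 = 10000/0.0532 + 100 ≈ 188069.9 mm ≈ 188.1 m.
Far limit Df = s·(H − f)/(H − s) = 14300 × (188069.9 − 100) / (188069.9 − 14300) = 14300 × 187969.9 / 173769.9 ≈ 15469 mm ≈ 15.5 m.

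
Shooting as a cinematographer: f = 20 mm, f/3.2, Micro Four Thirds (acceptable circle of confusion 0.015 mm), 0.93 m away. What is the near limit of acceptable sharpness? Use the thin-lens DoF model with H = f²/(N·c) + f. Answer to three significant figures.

0.838 m

Hyperfocal distance H = f²/(N·c) + f = 20²/(3.2 × 0.015) + 20 = 400/0.048 + 20 ≈ 8353.3 mm ≈ 8.353 m.
Near limit Dn = s·(H − f)/(H + s − 2f) = 930 × (8353.3 − 20) / (8353.3 + 930 − 2 × 20) = 930 × 8333.3 / 9243.3 ≈ 838.44 mm ≈ 0.838 m.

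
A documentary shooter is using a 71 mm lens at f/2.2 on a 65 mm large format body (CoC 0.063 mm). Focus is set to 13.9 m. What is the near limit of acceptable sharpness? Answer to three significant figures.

10.1 m

Hyperfocal distance H = f²/(N·c) + f = 71²/(2.2 × 0.063) + 71 = 5041/0.1386 + 71 ≈ 36441.9 mm ≈ 36.44 m.
Near limit Dn = s·(H − f)/(H + s − 2f) = 13900 × (36441.9 − 71) / (36441.9 + 13900 − 2 × 71) = 13900 × 36370.9 / 50199.9 ≈ 10071 mm ≈ 10.1 m.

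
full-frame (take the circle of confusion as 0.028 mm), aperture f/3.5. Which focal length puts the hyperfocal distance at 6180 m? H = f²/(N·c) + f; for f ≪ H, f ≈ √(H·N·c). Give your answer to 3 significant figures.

778 mm

From H = f²/(N·c) + f, with f ≪ H: f ≈ √(H·N·c) = √(6180000 × 3.5 × 0.028) = √605640 ≈ 778.2 mm.
The +f correction barely moves this — solving exactly, f² + N·c·f − N·c·H = 0 ⇒ f = (−N·c + √((N·c)² + 4·N·c·H))/2 = (−0.098 + √2422560)/2 ≈ 778.18 mm, so f ≈ 778 mm.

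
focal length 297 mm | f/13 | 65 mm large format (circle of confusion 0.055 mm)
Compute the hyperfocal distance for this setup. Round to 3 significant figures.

124 m

Hyperfocal distance H = f²/(N·c) + f = 297²/(13 × 0.055) + 297 = 88209/0.715 + 297 ≈ 123666.2 mm ≈ 124 m.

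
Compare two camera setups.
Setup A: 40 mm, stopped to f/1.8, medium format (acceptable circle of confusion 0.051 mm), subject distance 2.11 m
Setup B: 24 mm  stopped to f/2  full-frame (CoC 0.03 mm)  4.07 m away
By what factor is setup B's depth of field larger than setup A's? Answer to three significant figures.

Setup A: H = 40²/(1.8×0.051) + 40 ≈ 17469.2 mm; DoF = Df − Dn = 2394.37 − 1886.01 ≈ 508.36 mm.
Setup B: H = 24²/(2×0.03) + 24 ≈ 9624.0 mm; DoF = Df − Dn = 7034.9 − 2863.3 ≈ 4171.6 mm.
Ratio = 4171.6 / 508.36 ≈ 8.21.

8.21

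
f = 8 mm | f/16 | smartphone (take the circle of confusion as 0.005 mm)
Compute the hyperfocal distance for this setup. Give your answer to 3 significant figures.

0.808 m

Hyperfocal distance H = f²/(N·c) + f = 8²/(16 × 0.005) + 8 = 64/0.08 + 8 ≈ 808.0 mm ≈ 0.808 m.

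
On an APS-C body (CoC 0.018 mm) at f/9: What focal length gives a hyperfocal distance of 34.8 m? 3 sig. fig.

75.0 mm

From H = f²/(N·c) + f, with f ≪ H: f ≈ √(H·N·c) = √(34800 × 9 × 0.018) = √5637.6 ≈ 75.08 mm.
Exact: f² + N·c·f − N·c·H = 0 ⇒ f = (−N·c + √((N·c)² + 4·N·c·H))/2 = (−0.162 + √22550)/2 ≈ 75.003 mm ≈ 75.0 mm.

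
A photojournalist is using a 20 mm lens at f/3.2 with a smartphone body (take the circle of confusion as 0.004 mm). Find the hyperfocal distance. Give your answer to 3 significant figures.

Hyperfocal distance H = f²/(N·c) + f = 20²/(3.2 × 0.004) + 20 = 400/0.0128 + 20 ≈ 31270.0 mm ≈ 31.3 m.

31.3 m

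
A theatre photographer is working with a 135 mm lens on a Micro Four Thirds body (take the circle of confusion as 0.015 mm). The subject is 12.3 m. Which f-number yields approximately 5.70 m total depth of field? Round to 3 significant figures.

Write h = H − f = f²/(N·c). The thin-lens limits are Dn = s·h/(h + (s−f)) and Df = s·h/(h − (s−f)), so DoF = Df − Dn = 2·s·(s−f)·h / (h² − (s−f)²).
That is a quadratic in h: DoF·h² − 2·s·(s−f)·h − DoF·(s−f)² = 0 ⇒ h = (s−f)·(s + √(s² + DoF²)) / DoF = 12165 × (12300 + √(12300² + 5700²)) / 5700 = 12165 × (12300 + 13556.5) / 5700 ≈ 55183 mm.
Then N = f²/(c·h) = 135² / (0.015 × 55183) = 18225 / 827.75 ≈ 22.

f/22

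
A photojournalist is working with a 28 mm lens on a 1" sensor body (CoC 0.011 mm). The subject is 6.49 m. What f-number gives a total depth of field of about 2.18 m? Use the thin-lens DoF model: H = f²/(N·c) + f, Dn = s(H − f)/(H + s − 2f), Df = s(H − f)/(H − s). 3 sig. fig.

Write h = H − f = f²/(N·c). The thin-lens limits are Dn = s·h/(h + (s−f)) and Df = s·h/(h − (s−f)), so DoF = Df − Dn = 2·s·(s−f)·h / (h² − (s−f)²).
That is a quadratic in h: DoF·h² − 2·s·(s−f)·h − DoF·(s−f)² = 0 ⇒ h = (s−f)·(s + √(s² + DoF²)) / DoF = 6462 × (6490 + √(6490² + 2180²)) / 2180 = 6462 × (6490 + 6846.35) / 2180 ≈ 39532 mm.
Then N = f²/(c·h) = 28² / (0.011 × 39532) = 784 / 434.85 ≈ 1.80.

f/1.80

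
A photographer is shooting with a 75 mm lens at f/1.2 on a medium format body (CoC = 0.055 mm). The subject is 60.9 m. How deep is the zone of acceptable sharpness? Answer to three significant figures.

Hyperfocal distance H = f²/(N·c) + f = 75²/(1.2 × 0.055) + 75 = 5625/0.066 + 75 ≈ 85302.3 mm ≈ 85.30 m.
Near limit Dn = s·(H − f)/(H + s − 2f) = 60900 × (85302.3 − 75) / (85302.3 + 60900 − 2 × 75) = 60900 × 85227.3 / 146052.3 ≈ 35538 mm.
Far limit Df = s·(H − f)/(H − s) = 60900 × (85302.3 − 75) / (85302.3 − 60900) = 60900 × 85227.3 / 24402.3 ≈ 212699 mm.
Depth of field = Df − Dn = 212699 − 35538 ≈ 177161 mm ≈ 177 m.

177 m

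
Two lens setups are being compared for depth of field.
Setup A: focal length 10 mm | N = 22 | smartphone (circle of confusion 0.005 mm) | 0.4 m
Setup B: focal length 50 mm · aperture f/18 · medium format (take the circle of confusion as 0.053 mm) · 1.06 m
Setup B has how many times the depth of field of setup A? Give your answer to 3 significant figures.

2.28

Setup A: H = 10²/(22×0.005) + 10 ≈ 919.1 mm; DoF = Df − Dn = 700.53 − 279.92 ≈ 420.61 mm.
Setup B: H = 50²/(18×0.053) + 50 ≈ 2670.5 mm; DoF = Df − Dn = 1724.74 − 765.11 ≈ 959.63 mm.
Ratio = 959.63 / 420.61 ≈ 2.28.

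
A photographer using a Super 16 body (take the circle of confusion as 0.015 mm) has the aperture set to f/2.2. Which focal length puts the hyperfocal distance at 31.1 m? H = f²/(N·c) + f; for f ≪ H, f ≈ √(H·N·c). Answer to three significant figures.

From H = f²/(N·c) + f, with f ≪ H: f ≈ √(H·N·c) = √(31100 × 2.2 × 0.015) = √1026.3 ≈ 32.04 mm.
The +f correction barely moves this — solving exactly, f² + N·c·f − N·c·H = 0 ⇒ f = (−N·c + √((N·c)² + 4·N·c·H))/2 = (−0.033 + √4105.2)/2 ≈ 32.019 mm, so f ≈ 32.0 mm.

32.0 mm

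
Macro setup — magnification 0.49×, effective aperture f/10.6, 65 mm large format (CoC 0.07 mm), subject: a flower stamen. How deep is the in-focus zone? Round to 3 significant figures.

At magnification m, DoF ≈ 2·N_eff·c/m² = 2 × 10.6 × 0.07 / 0.49² = 1.484 / 0.2401 ≈ 6.18 mm.

6.18 mm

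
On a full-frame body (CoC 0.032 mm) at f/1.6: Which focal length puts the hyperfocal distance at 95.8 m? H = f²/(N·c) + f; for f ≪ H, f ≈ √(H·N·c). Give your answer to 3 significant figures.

From H = f²/(N·c) + f, with f ≪ H: f ≈ √(H·N·c) = √(95800 × 1.6 × 0.032) = √4905.0 ≈ 70.04 mm.
The +f correction barely moves this — solving exactly, f² + N·c·f − N·c·H = 0 ⇒ f = (−N·c + √((N·c)² + 4·N·c·H))/2 = (−0.0512 + √19620)/2 ≈ 70.010 mm, so f ≈ 70.0 mm.

70.0 mm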